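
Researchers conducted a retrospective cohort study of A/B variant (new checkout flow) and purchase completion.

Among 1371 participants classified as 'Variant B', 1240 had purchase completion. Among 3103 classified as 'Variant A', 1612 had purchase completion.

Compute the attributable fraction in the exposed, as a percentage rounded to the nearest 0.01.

42.56

From the description: a = 1240, b = 131, c = 1612, d = 1491.
Risk in exposed = 1240/1371 = 0.90445; risk in unexposed = 1612/3103 = 0.51950.
RR = 0.90445/0.51950 = 1.74101
AR% = (RR − 1)/RR × 100 = (1.74101 − 1)/1.74101 × 100 = 42.5620%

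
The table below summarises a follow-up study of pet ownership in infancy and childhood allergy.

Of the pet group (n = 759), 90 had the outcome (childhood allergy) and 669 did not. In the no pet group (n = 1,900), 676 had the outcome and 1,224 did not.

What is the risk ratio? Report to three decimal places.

From the description: a = 90, b = 669, c = 676, d = 1224.
Risk in exposed = 90/759 = 0.11858; risk in unexposed = 676/1900 = 0.35579.
RR = 0.11858 / 0.35579 = 0.33328
The risk is 67% lower among the exposed than among the unexposed.

0.333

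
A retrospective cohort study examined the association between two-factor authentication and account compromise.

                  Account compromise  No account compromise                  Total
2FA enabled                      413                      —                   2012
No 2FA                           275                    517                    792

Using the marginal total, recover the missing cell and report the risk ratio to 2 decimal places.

0.59

The missing cell is in the exposed row: 2012 − 413 = 1599.
So a = 413, b = 1599, c = 275, d = 517.
RR = [a/(a+b)] / [c/(c+d)] = (413/2012) / (275/792) = 0.20527/0.34722 = 0.59117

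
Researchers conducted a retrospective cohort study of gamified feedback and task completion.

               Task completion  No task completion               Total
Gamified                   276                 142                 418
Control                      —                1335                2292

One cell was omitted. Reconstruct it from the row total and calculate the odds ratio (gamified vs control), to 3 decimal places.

The missing cell is in the unexposed row: 2292 − 1335 = 957.
So a = 276, b = 142, c = 957, d = 1335.
OR = (a·d)/(b·c) = (276 × 1335) / (142 × 957) = 368460 / 135894 = 2.71138

2.711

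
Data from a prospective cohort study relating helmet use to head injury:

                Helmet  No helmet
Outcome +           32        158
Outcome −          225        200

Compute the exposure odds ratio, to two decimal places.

Reading the table with exposure as columns: a = 32 (Helmet, case), b = 225 (Helmet, non-case), c = 158 (No helmet, case), d = 200.
OR = (a·d)/(b·c) = (32 × 200) / (225 × 158) = 6400 / 35550 = 0.18003
Exposure is associated with lower odds of head injury (OR = 0.18 < 1).

0.18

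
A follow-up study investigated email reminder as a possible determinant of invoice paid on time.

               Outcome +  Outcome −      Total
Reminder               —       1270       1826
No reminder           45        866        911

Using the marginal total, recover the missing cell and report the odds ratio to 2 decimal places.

8.43

The missing cell is in the exposed row: 1826 − 1270 = 556.
So a = 556, b = 1270, c = 45, d = 866.
OR = (a·d)/(b·c) = (556 × 866) / (1270 × 45) = 481496 / 57150 = 8.42513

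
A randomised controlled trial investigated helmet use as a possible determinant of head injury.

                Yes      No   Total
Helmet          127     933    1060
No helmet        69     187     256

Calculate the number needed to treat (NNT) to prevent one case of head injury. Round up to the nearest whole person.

Risk in treated group = 127/1060 = 0.11981; risk in control = 69/256 = 0.26953.
Absolute risk reduction = 0.26953 − 0.11981 = 0.14972
NNT = 1 / ARR = 1 / 0.14972 = 6.679 → round up → 7

7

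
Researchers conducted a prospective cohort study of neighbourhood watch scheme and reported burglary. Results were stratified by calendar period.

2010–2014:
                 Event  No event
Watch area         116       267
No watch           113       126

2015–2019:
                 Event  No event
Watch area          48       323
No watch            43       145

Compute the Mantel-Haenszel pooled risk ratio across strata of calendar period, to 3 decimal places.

RR_MH = Σ(aᵢ·n₀ᵢ/nᵢ) / Σ(cᵢ·n₁ᵢ/nᵢ), with n₁ᵢ = aᵢ+bᵢ (exposed), n₀ᵢ = cᵢ+dᵢ (unexposed), nᵢ = n₁ᵢ+n₀ᵢ.
Stratum 1 (2010–2014): n₁ = 383, n₀ = 239, n = 622; a·n₀/n = 116·239/622 = 44.5723; c·n₁/n = 113·383/622 = 69.5804
Stratum 2 (2015–2019): n₁ = 371, n₀ = 188, n = 559; a·n₀/n = 48·188/559 = 16.1431; c·n₁/n = 43·371/559 = 28.5385
RR_MH = (44.5723 + 16.1431) / (69.5804 + 28.5385) = 60.7155 / 98.1188 = 0.61880

0.619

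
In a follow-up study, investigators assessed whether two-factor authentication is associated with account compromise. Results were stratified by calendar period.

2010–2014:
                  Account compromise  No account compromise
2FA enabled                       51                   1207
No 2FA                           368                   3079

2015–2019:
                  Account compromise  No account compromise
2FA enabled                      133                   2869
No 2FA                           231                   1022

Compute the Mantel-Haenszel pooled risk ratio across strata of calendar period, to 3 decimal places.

0.293

RR_MH = Σ(aᵢ·n₀ᵢ/nᵢ) / Σ(cᵢ·n₁ᵢ/nᵢ), with n₁ᵢ = aᵢ+bᵢ (exposed), n₀ᵢ = cᵢ+dᵢ (unexposed), nᵢ = n₁ᵢ+n₀ᵢ.
Stratum 1 (2010–2014): n₁ = 1258, n₀ = 3447, n = 4705; a·n₀/n = 51·3447/4705 = 37.3639; c·n₁/n = 368·1258/4705 = 98.3940
Stratum 2 (2015–2019): n₁ = 3002, n₀ = 1253, n = 4255; a·n₀/n = 133·1253/4255 = 39.1655; c·n₁/n = 231·3002/4255 = 162.9758
RR_MH = (37.3639 + 39.1655) / (98.3940 + 162.9758) = 76.5293 / 261.3698 = 0.29280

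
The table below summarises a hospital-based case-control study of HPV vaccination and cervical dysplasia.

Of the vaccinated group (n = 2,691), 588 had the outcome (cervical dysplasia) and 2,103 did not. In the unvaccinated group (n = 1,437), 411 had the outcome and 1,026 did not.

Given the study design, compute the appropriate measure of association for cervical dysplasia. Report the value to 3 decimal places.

From the description: a = 588, b = 2103, c = 411, d = 1026.
This is a hospital-based case-control study: participants were sampled on outcome status, so risks in the source population cannot be estimated directly — relative risk is not valid here. The odds ratio is the appropriate measure.
OR = (a·d)/(b·c) = (588 × 1026) / (2103 × 411) = 603288 / 864333 = 0.69798

0.698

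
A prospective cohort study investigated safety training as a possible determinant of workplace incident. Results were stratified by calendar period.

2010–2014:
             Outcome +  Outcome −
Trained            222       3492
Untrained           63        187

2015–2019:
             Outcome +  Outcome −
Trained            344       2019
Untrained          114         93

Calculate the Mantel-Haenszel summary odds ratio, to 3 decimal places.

OR_MH = Σ(aᵢdᵢ/nᵢ) / Σ(bᵢcᵢ/nᵢ), where nᵢ is the stratum total.
Stratum 1 (2010–2014): n = 3964; a·d/n = 222·187/3964 = 10.4728; b·c/n = 3492·63/3964 = 55.4985
Stratum 2 (2015–2019): n = 2570; a·d/n = 344·93/2570 = 12.4482; b·c/n = 2019·114/2570 = 89.5588
OR_MH = (10.4728 + 12.4482) / (55.4985 + 89.5588) = 22.9210 / 145.0572 = 0.15801

0.158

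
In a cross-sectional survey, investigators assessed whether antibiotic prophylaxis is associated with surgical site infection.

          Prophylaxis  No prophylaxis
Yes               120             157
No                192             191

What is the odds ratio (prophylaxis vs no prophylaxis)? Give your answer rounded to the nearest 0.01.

0.76

Reading the table with exposure as columns: a = 120 (Prophylaxis, case), b = 192 (Prophylaxis, non-case), c = 157 (No prophylaxis, case), d = 191.
OR = (a·d)/(b·c) = (120 × 191) / (192 × 157) = 22920 / 30144 = 0.76035
Exposure is associated with lower odds of surgical site infection (OR = 0.76 < 1).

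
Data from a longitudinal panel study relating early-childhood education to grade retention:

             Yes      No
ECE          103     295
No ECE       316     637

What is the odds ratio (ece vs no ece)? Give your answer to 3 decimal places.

Cells: a = 103, b = 295, c = 316, d = 637.
OR = (a·d)/(b·c) = (103 × 637) / (295 × 316) = 65611 / 93220 = 0.70383
Exposure is associated with lower odds of grade retention (OR = 0.70 < 1).

0.704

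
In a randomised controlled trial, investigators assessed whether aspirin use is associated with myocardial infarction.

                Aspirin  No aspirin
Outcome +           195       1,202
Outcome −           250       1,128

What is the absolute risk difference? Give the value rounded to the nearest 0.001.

Reading the table with exposure as columns: a = 195 (Aspirin, case), b = 250 (Aspirin, non-case), c = 1202 (No aspirin, case), d = 1128.
Risk in exposed = 195/445 = 0.438202; risk in unexposed = 1202/2330 = 0.515880.
Risk difference = 0.438202 − 0.515880 = -0.077678

-0.078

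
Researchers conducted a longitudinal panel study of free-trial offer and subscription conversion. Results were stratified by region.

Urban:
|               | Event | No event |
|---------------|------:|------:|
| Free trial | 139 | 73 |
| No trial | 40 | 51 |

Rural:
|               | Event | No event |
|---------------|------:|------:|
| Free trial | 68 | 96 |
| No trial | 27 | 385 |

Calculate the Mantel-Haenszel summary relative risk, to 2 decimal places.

2.53

RR_MH = Σ(aᵢ·n₀ᵢ/nᵢ) / Σ(cᵢ·n₁ᵢ/nᵢ), with n₁ᵢ = aᵢ+bᵢ (exposed), n₀ᵢ = cᵢ+dᵢ (unexposed), nᵢ = n₁ᵢ+n₀ᵢ.
Stratum 1 (Urban): n₁ = 212, n₀ = 91, n = 303; a·n₀/n = 139·91/303 = 41.7459; c·n₁/n = 40·212/303 = 27.9868
Stratum 2 (Rural): n₁ = 164, n₀ = 412, n = 576; a·n₀/n = 68·412/576 = 48.6389; c·n₁/n = 27·164/576 = 7.6875
RR_MH = (41.7459 + 48.6389) / (27.9868 + 7.6875) = 90.3848 / 35.6743 = 2.53361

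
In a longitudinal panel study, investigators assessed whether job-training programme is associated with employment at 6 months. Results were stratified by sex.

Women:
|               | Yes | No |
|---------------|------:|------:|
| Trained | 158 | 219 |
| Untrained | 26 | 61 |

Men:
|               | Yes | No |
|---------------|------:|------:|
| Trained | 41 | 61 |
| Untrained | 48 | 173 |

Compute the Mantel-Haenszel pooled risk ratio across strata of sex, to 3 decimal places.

1.590

RR_MH = Σ(aᵢ·n₀ᵢ/nᵢ) / Σ(cᵢ·n₁ᵢ/nᵢ), with n₁ᵢ = aᵢ+bᵢ (exposed), n₀ᵢ = cᵢ+dᵢ (unexposed), nᵢ = n₁ᵢ+n₀ᵢ.
Stratum 1 (Women): n₁ = 377, n₀ = 87, n = 464; a·n₀/n = 158·87/464 = 29.6250; c·n₁/n = 26·377/464 = 21.1250
Stratum 2 (Men): n₁ = 102, n₀ = 221, n = 323; a·n₀/n = 41·221/323 = 28.0526; c·n₁/n = 48·102/323 = 15.1579
RR_MH = (29.6250 + 28.0526) / (21.1250 + 15.1579) = 57.6776 / 36.2829 = 1.58966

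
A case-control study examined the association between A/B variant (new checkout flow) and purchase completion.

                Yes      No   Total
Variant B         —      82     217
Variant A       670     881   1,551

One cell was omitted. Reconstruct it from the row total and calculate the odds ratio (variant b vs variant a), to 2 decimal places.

The missing cell is in the exposed row: 217 − 82 = 135.
So a = 135, b = 82, c = 670, d = 881.
OR = (a·d)/(b·c) = (135 × 881) / (82 × 670) = 118935 / 54940 = 2.16482

2.16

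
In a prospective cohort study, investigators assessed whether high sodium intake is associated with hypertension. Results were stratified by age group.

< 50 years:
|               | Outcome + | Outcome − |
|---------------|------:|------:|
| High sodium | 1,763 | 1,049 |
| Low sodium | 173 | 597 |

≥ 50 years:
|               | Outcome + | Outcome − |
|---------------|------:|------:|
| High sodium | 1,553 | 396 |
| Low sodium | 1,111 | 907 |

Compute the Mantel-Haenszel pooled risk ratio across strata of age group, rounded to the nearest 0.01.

1.71

RR_MH = Σ(aᵢ·n₀ᵢ/nᵢ) / Σ(cᵢ·n₁ᵢ/nᵢ), with n₁ᵢ = aᵢ+bᵢ (exposed), n₀ᵢ = cᵢ+dᵢ (unexposed), nᵢ = n₁ᵢ+n₀ᵢ.
Stratum 1 (< 50 years): n₁ = 2812, n₀ = 770, n = 3582; a·n₀/n = 1763·770/3582 = 378.9810; c·n₁/n = 173·2812/3582 = 135.8113
Stratum 2 (≥ 50 years): n₁ = 1949, n₀ = 2018, n = 3967; a·n₀/n = 1553·2018/3967 = 790.0060; c·n₁/n = 1111·1949/3967 = 545.8379
RR_MH = (378.9810 + 790.0060) / (135.8113 + 545.8379) = 1168.9871 / 681.6492 = 1.71494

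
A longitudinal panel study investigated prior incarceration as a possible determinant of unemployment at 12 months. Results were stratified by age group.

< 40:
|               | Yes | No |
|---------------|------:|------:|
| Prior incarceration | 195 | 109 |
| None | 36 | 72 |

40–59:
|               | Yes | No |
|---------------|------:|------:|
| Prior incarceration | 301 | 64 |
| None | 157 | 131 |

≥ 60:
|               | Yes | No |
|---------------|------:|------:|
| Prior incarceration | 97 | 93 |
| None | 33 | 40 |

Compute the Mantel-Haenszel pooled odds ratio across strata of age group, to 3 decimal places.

2.986

OR_MH = Σ(aᵢdᵢ/nᵢ) / Σ(bᵢcᵢ/nᵢ), where nᵢ is the stratum total.
Stratum 1 (< 40): n = 412; a·d/n = 195·72/412 = 34.0777; b·c/n = 109·36/412 = 9.5243
Stratum 2 (40–59): n = 653; a·d/n = 301·131/653 = 60.3844; b·c/n = 64·157/653 = 15.3874
Stratum 3 (≥ 60): n = 263; a·d/n = 97·40/263 = 14.7529; b·c/n = 93·33/263 = 11.6692
OR_MH = (34.0777 + 60.3844 + 14.7529) / (9.5243 + 15.3874 + 11.6692) = 109.2149 / 36.5809 = 2.98557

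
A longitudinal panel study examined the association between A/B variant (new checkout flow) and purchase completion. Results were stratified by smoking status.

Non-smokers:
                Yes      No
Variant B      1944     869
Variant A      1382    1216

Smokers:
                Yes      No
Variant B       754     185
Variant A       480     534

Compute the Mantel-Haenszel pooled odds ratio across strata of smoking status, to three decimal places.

OR_MH = Σ(aᵢdᵢ/nᵢ) / Σ(bᵢcᵢ/nᵢ), where nᵢ is the stratum total.
Stratum 1 (Non-smokers): n = 5411; a·d/n = 1944·1216/5411 = 436.8701; b·c/n = 869·1382/5411 = 221.9475
Stratum 2 (Smokers): n = 1953; a·d/n = 754·534/1953 = 206.1628; b·c/n = 185·480/1953 = 45.4685
OR_MH = (436.8701 + 206.1628) / (221.9475 + 45.4685) = 643.0329 / 267.4160 = 2.40462

2.405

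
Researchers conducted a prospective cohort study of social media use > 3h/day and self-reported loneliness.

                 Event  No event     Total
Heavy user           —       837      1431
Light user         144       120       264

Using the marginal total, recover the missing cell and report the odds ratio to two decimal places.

0.59

The missing cell is in the exposed row: 1431 − 837 = 594.
So a = 594, b = 837, c = 144, d = 120.
OR = (a·d)/(b·c) = (594 × 120) / (837 × 144) = 71280 / 120528 = 0.59140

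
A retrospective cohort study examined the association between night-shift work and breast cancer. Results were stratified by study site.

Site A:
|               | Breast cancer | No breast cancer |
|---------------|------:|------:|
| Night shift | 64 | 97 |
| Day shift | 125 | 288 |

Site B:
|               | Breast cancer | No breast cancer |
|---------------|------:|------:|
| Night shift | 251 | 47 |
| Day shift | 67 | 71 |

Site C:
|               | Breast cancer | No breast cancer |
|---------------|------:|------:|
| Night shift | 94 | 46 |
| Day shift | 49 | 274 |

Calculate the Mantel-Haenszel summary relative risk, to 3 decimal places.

1.997

RR_MH = Σ(aᵢ·n₀ᵢ/nᵢ) / Σ(cᵢ·n₁ᵢ/nᵢ), with n₁ᵢ = aᵢ+bᵢ (exposed), n₀ᵢ = cᵢ+dᵢ (unexposed), nᵢ = n₁ᵢ+n₀ᵢ.
Stratum 1 (Site A): n₁ = 161, n₀ = 413, n = 574; a·n₀/n = 64·413/574 = 46.0488; c·n₁/n = 125·161/574 = 35.0610
Stratum 2 (Site B): n₁ = 298, n₀ = 138, n = 436; a·n₀/n = 251·138/436 = 79.4450; c·n₁/n = 67·298/436 = 45.7936
Stratum 3 (Site C): n₁ = 140, n₀ = 323, n = 463; a·n₀/n = 94·323/463 = 65.5767; c·n₁/n = 49·140/463 = 14.8164
RR_MH = (46.0488 + 79.4450 + 65.5767) / (35.0610 + 45.7936 + 14.8164) = 191.0704 / 95.6710 = 1.99716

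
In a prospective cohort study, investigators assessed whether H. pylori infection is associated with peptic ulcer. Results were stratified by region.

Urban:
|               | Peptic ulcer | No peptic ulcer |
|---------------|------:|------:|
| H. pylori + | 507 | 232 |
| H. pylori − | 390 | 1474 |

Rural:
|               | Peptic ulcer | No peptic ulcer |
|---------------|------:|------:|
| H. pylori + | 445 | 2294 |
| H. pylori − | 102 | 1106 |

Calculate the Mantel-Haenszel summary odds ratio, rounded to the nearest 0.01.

OR_MH = Σ(aᵢdᵢ/nᵢ) / Σ(bᵢcᵢ/nᵢ), where nᵢ is the stratum total.
Stratum 1 (Urban): n = 2603; a·d/n = 507·1474/2603 = 287.0987; b·c/n = 232·390/2603 = 34.7599
Stratum 2 (Rural): n = 3947; a·d/n = 445·1106/3947 = 124.6947; b·c/n = 2294·102/3947 = 59.2825
OR_MH = (287.0987 + 124.6947) / (34.7599 + 59.2825) = 411.7934 / 94.0424 = 4.37881

4.38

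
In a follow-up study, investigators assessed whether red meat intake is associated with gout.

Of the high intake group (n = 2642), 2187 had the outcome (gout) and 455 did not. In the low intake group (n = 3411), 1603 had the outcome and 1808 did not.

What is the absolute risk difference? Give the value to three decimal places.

From the description: a = 2187, b = 455, c = 1603, d = 1808.
Risk in exposed = 2187/2642 = 0.827782; risk in unexposed = 1603/3411 = 0.469950.
Risk difference = 0.827782 − 0.469950 = 0.357832

0.358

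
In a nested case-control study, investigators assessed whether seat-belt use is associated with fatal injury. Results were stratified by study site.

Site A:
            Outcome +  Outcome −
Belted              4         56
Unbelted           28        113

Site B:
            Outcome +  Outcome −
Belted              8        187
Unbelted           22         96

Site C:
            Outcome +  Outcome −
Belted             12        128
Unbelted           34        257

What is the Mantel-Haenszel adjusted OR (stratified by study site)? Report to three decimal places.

OR_MH = Σ(aᵢdᵢ/nᵢ) / Σ(bᵢcᵢ/nᵢ), where nᵢ is the stratum total.
Stratum 1 (Site A): n = 201; a·d/n = 4·113/201 = 2.2488; b·c/n = 56·28/201 = 7.8010
Stratum 2 (Site B): n = 313; a·d/n = 8·96/313 = 2.4537; b·c/n = 187·22/313 = 13.1438
Stratum 3 (Site C): n = 431; a·d/n = 12·257/431 = 7.1555; b·c/n = 128·34/431 = 10.0974
OR_MH = (2.2488 + 2.4537 + 7.1555) / (7.8010 + 13.1438 + 10.0974) = 11.8579 / 31.0422 = 0.38199

0.382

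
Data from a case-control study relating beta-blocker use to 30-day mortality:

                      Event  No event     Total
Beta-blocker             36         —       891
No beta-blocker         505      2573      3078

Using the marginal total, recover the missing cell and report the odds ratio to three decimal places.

The missing cell is in the exposed row: 891 − 36 = 855.
So a = 36, b = 855, c = 505, d = 2573.
OR = (a·d)/(b·c) = (36 × 2573) / (855 × 505) = 92628 / 431775 = 0.21453

0.215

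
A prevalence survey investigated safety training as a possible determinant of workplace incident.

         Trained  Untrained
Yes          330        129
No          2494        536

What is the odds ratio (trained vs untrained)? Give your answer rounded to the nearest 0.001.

Reading the table with exposure as columns: a = 330 (Trained, case), b = 2494 (Trained, non-case), c = 129 (Untrained, case), d = 536.
OR = (a·d)/(b·c) = (330 × 536) / (2494 × 129) = 176880 / 321726 = 0.54978
Exposure is associated with lower odds of workplace incident (OR = 0.55 < 1).

0.550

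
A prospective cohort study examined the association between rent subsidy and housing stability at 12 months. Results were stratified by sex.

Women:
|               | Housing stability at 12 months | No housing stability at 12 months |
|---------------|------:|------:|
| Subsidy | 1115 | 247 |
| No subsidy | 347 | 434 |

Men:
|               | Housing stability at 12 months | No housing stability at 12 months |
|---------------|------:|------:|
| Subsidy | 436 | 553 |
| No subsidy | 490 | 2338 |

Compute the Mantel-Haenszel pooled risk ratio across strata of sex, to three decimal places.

2.099

RR_MH = Σ(aᵢ·n₀ᵢ/nᵢ) / Σ(cᵢ·n₁ᵢ/nᵢ), with n₁ᵢ = aᵢ+bᵢ (exposed), n₀ᵢ = cᵢ+dᵢ (unexposed), nᵢ = n₁ᵢ+n₀ᵢ.
Stratum 1 (Women): n₁ = 1362, n₀ = 781, n = 2143; a·n₀/n = 1115·781/2143 = 406.3532; c·n₁/n = 347·1362/2143 = 220.5385
Stratum 2 (Men): n₁ = 989, n₀ = 2828, n = 3817; a·n₀/n = 436·2828/3817 = 323.0307; c·n₁/n = 490·989/3817 = 126.9610
RR_MH = (406.3532 + 323.0307) / (220.5385 + 126.9610) = 729.3839 / 347.4995 = 2.09895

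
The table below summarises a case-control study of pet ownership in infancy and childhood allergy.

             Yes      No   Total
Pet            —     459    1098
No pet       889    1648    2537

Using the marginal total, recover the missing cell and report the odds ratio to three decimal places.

The missing cell is in the exposed row: 1098 − 459 = 639.
So a = 639, b = 459, c = 889, d = 1648.
OR = (a·d)/(b·c) = (639 × 1648) / (459 × 889) = 1053072 / 408051 = 2.58074

2.581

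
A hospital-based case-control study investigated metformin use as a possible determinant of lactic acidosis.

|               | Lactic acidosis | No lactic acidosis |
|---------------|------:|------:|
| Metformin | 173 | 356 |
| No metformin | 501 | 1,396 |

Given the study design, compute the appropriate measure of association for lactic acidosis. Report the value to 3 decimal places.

Cells: a = 173, b = 356, c = 501, d = 1396.
This is a hospital-based case-control study: participants were sampled on outcome status, so risks in the source population cannot be estimated directly — relative risk is not valid here. The odds ratio is the appropriate measure.
OR = (a·d)/(b·c) = (173 × 1396) / (356 × 501) = 241508 / 178356 = 1.35408

1.354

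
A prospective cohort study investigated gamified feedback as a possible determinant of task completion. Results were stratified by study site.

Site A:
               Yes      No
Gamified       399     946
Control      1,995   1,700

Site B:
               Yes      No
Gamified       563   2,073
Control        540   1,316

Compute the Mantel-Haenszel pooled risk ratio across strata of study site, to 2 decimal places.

0.62

RR_MH = Σ(aᵢ·n₀ᵢ/nᵢ) / Σ(cᵢ·n₁ᵢ/nᵢ), with n₁ᵢ = aᵢ+bᵢ (exposed), n₀ᵢ = cᵢ+dᵢ (unexposed), nᵢ = n₁ᵢ+n₀ᵢ.
Stratum 1 (Site A): n₁ = 1345, n₀ = 3695, n = 5040; a·n₀/n = 399·3695/5040 = 292.5208; c·n₁/n = 1995·1345/5040 = 532.3958
Stratum 2 (Site B): n₁ = 2636, n₀ = 1856, n = 4492; a·n₀/n = 563·1856/4492 = 232.6198; c·n₁/n = 540·2636/4492 = 316.8833
RR_MH = (292.5208 + 232.6198) / (532.3958 + 316.8833) = 525.1406 / 849.2792 = 0.61834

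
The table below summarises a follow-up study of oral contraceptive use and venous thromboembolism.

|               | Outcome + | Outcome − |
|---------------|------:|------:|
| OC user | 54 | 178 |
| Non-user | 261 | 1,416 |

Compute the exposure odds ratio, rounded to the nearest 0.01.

Cells: a = 54, b = 178, c = 261, d = 1416.
OR = (a·d)/(b·c) = (54 × 1416) / (178 × 261) = 76464 / 46458 = 1.64587
The odds of venous thromboembolism are about 1.65 times as high in the oc user group.

1.65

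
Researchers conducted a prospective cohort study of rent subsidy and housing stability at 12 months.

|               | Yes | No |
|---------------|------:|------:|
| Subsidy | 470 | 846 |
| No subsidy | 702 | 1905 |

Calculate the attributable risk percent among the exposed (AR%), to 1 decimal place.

Cells: a = 470, b = 846, c = 702, d = 1905.
Risk in exposed = 470/1316 = 0.35714; risk in unexposed = 702/2607 = 0.26928.
RR = 0.35714/0.26928 = 1.32631
AR% = (RR − 1)/RR × 100 = (1.32631 − 1)/1.32631 × 100 = 24.6030%

24.6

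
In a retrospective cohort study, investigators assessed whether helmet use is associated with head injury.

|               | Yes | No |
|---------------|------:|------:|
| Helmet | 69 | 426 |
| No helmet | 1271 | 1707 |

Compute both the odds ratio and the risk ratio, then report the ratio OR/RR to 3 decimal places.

0.666

Cells: a = 69, b = 426, c = 1271, d = 1707.
OR = (69·1707)/(426·1271) = 117783/541446 = 0.21753
Risk in exposed = 69/495 = 0.13939; risk in unexposed = 1271/2978 = 0.42680; RR = 0.32661
OR/RR = 0.21753 / 0.32661 = 0.66605
The outcome is not rare, so the OR lies further from 1 than the RR.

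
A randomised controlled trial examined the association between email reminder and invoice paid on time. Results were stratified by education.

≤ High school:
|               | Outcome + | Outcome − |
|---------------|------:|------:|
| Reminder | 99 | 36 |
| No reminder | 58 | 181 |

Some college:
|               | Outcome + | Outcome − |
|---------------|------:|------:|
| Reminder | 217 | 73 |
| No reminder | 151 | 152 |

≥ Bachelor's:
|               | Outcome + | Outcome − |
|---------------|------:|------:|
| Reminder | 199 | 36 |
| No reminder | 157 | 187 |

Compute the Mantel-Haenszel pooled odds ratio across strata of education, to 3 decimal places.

4.945

OR_MH = Σ(aᵢdᵢ/nᵢ) / Σ(bᵢcᵢ/nᵢ), where nᵢ is the stratum total.
Stratum 1 (≤ High school): n = 374; a·d/n = 99·181/374 = 47.9118; b·c/n = 36·58/374 = 5.5829
Stratum 2 (Some college): n = 593; a·d/n = 217·152/593 = 55.6223; b·c/n = 73·151/593 = 18.5885
Stratum 3 (≥ Bachelor's): n = 579; a·d/n = 199·187/579 = 64.2712; b·c/n = 36·157/579 = 9.7617
OR_MH = (47.9118 + 55.6223 + 64.2712) / (5.5829 + 18.5885 + 9.7617) = 167.8052 / 33.9331 = 4.94518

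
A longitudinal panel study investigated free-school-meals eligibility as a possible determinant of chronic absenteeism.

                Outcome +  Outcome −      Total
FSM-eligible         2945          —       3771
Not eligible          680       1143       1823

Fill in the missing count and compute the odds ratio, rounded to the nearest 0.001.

5.993

The missing cell is in the exposed row: 3771 − 2945 = 826.
So a = 2945, b = 826, c = 680, d = 1143.
OR = (a·d)/(b·c) = (2945 × 1143) / (826 × 680) = 3366135 / 561680 = 5.99298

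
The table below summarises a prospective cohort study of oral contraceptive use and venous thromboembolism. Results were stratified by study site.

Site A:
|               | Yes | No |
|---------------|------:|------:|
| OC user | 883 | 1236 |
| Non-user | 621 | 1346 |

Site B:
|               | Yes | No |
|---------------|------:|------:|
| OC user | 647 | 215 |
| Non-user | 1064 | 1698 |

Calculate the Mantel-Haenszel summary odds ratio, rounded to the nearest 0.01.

OR_MH = Σ(aᵢdᵢ/nᵢ) / Σ(bᵢcᵢ/nᵢ), where nᵢ is the stratum total.
Stratum 1 (Site A): n = 4086; a·d/n = 883·1346/4086 = 290.8757; b·c/n = 1236·621/4086 = 187.8502
Stratum 2 (Site B): n = 3624; a·d/n = 647·1698/3624 = 303.1474; b·c/n = 215·1064/3624 = 63.1236
OR_MH = (290.8757 + 303.1474) / (187.8502 + 63.1236) = 594.0230 / 250.9738 = 2.36687

2.37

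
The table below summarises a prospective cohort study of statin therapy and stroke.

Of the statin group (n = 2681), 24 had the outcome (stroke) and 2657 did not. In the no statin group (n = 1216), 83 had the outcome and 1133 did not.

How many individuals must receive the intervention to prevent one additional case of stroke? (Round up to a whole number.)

Risk in treated group = 24/2681 = 0.00895; risk in control = 83/1216 = 0.06826.
Absolute risk reduction = 0.06826 − 0.00895 = 0.05930
NNT = 1 / ARR = 1 / 0.05930 = 16.862 → round up → 17

17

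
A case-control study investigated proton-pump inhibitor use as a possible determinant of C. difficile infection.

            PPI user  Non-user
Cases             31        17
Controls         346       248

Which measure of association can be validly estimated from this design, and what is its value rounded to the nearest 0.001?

1.307

Reading the table with exposure as columns: a = 31 (PPI user, case), b = 346 (PPI user, non-case), c = 17 (Non-user, case), d = 248.
This is a case-control study: participants were sampled on outcome status, so risks in the source population cannot be estimated directly — relative risk is not valid here. The odds ratio is the appropriate measure.
OR = (a·d)/(b·c) = (31 × 248) / (346 × 17) = 7688 / 5882 = 1.30704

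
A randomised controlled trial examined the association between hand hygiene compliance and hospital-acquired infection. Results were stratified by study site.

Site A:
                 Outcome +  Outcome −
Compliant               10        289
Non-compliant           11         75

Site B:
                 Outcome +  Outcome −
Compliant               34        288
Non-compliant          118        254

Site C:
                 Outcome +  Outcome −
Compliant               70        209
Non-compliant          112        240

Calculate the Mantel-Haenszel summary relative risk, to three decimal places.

0.527

RR_MH = Σ(aᵢ·n₀ᵢ/nᵢ) / Σ(cᵢ·n₁ᵢ/nᵢ), with n₁ᵢ = aᵢ+bᵢ (exposed), n₀ᵢ = cᵢ+dᵢ (unexposed), nᵢ = n₁ᵢ+n₀ᵢ.
Stratum 1 (Site A): n₁ = 299, n₀ = 86, n = 385; a·n₀/n = 10·86/385 = 2.2338; c·n₁/n = 11·299/385 = 8.5429
Stratum 2 (Site B): n₁ = 322, n₀ = 372, n = 694; a·n₀/n = 34·372/694 = 18.2248; c·n₁/n = 118·322/694 = 54.7493
Stratum 3 (Site C): n₁ = 279, n₀ = 352, n = 631; a·n₀/n = 70·352/631 = 39.0491; c·n₁/n = 112·279/631 = 49.5214
RR_MH = (2.2338 + 18.2248 + 39.0491) / (8.5429 + 54.7493 + 49.5214) = 59.5077 / 112.8135 = 0.52749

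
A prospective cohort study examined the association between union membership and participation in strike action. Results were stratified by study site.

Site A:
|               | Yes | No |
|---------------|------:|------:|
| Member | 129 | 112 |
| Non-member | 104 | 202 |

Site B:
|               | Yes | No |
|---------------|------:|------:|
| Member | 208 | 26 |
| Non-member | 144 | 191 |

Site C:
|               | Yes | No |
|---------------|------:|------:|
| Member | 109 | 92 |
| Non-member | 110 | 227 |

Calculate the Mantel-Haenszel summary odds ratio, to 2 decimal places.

OR_MH = Σ(aᵢdᵢ/nᵢ) / Σ(bᵢcᵢ/nᵢ), where nᵢ is the stratum total.
Stratum 1 (Site A): n = 547; a·d/n = 129·202/547 = 47.6380; b·c/n = 112·104/547 = 21.2943
Stratum 2 (Site B): n = 569; a·d/n = 208·191/569 = 69.8207; b·c/n = 26·144/569 = 6.5800
Stratum 3 (Site C): n = 538; a·d/n = 109·227/538 = 45.9907; b·c/n = 92·110/538 = 18.8104
OR_MH = (47.6380 + 69.8207 + 45.9907) / (21.2943 + 6.5800 + 18.8104) = 163.4495 / 46.6847 = 3.50114

3.50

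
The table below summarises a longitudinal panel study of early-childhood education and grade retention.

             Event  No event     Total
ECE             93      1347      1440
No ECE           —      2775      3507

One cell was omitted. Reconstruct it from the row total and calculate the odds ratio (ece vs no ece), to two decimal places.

0.26

The missing cell is in the unexposed row: 3507 − 2775 = 732.
So a = 93, b = 1347, c = 732, d = 2775.
OR = (a·d)/(b·c) = (93 × 2775) / (1347 × 732) = 258075 / 986004 = 0.26174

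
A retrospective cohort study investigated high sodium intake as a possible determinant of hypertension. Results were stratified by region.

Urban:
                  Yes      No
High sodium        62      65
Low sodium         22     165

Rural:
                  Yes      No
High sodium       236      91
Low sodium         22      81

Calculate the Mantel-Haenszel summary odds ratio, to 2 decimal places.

OR_MH = Σ(aᵢdᵢ/nᵢ) / Σ(bᵢcᵢ/nᵢ), where nᵢ is the stratum total.
Stratum 1 (Urban): n = 314; a·d/n = 62·165/314 = 32.5796; b·c/n = 65·22/314 = 4.5541
Stratum 2 (Rural): n = 430; a·d/n = 236·81/430 = 44.4558; b·c/n = 91·22/430 = 4.6558
OR_MH = (32.5796 + 44.4558) / (4.5541 + 4.6558) = 77.0354 / 9.2100 = 8.36437

8.36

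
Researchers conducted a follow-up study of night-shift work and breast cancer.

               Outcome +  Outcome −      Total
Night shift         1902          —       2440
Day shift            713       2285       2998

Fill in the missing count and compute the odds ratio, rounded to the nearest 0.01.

The missing cell is in the exposed row: 2440 − 1902 = 538.
So a = 1902, b = 538, c = 713, d = 2285.
OR = (a·d)/(b·c) = (1902 × 2285) / (538 × 713) = 4346070 / 383594 = 11.32987

11.33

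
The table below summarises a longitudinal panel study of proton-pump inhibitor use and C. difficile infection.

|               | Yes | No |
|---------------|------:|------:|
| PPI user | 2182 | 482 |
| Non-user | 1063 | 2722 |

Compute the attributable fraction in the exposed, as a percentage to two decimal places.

65.71

Cells: a = 2182, b = 482, c = 1063, d = 2722.
Risk in exposed = 2182/2664 = 0.81907; risk in unexposed = 1063/3785 = 0.28085.
RR = 0.81907/0.28085 = 2.91644
AR% = (RR − 1)/RR × 100 = (2.91644 − 1)/2.91644 × 100 = 65.7116%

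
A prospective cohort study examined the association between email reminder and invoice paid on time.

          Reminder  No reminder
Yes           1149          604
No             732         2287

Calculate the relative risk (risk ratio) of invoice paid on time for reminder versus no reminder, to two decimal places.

2.92

Reading the table with exposure as columns: a = 1149 (Reminder, case), b = 732 (Reminder, non-case), c = 604 (No reminder, case), d = 2287.
Risk in exposed = 1149/1881 = 0.61085; risk in unexposed = 604/2891 = 0.20892.
RR = 0.61085 / 0.20892 = 2.92376
The risk among the exposed is 2.92 times that among the unexposed.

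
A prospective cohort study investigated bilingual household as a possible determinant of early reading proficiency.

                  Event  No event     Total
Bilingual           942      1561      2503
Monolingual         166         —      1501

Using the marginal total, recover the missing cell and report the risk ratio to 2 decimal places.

3.40

The missing cell is in the unexposed row: 1501 − 166 = 1335.
So a = 942, b = 1561, c = 166, d = 1335.
RR = [a/(a+b)] / [c/(c+d)] = (942/2503) / (166/1501) = 0.37635/0.11059 = 3.40301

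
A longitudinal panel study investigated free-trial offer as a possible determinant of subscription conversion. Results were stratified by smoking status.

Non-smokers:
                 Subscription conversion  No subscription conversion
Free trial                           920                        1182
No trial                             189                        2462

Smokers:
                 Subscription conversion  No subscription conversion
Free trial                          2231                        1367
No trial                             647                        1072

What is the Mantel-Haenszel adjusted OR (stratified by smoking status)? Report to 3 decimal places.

OR_MH = Σ(aᵢdᵢ/nᵢ) / Σ(bᵢcᵢ/nᵢ), where nᵢ is the stratum total.
Stratum 1 (Non-smokers): n = 4753; a·d/n = 920·2462/4753 = 476.5495; b·c/n = 1182·189/4753 = 47.0015
Stratum 2 (Smokers): n = 5317; a·d/n = 2231·1072/5317 = 449.8085; b·c/n = 1367·647/5317 = 166.3436
OR_MH = (476.5495 + 449.8085) / (47.0015 + 166.3436) = 926.3581 / 213.3451 = 4.34206

4.342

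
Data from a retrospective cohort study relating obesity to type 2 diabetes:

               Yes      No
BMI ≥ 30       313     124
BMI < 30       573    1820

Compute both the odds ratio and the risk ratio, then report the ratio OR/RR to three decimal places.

Cells: a = 313, b = 124, c = 573, d = 1820.
OR = (313·1820)/(124·573) = 569660/71052 = 8.01751
Risk in exposed = 313/437 = 0.71625; risk in unexposed = 573/2393 = 0.23945; RR = 2.99124
OR/RR = 8.01751 / 2.99124 = 2.68033
The outcome is not rare, so the OR lies further from 1 than the RR.

2.680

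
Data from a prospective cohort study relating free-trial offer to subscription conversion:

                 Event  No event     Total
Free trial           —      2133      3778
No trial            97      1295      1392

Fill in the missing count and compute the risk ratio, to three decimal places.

6.248

The missing cell is in the exposed row: 3778 − 2133 = 1645.
So a = 1645, b = 2133, c = 97, d = 1295.
RR = [a/(a+b)] / [c/(c+d)] = (1645/3778) / (97/1392) = 0.43542/0.06968 = 6.24844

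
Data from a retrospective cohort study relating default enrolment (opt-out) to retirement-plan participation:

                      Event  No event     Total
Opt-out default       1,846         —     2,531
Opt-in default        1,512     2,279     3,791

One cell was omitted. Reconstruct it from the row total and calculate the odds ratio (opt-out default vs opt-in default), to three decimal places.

4.062

The missing cell is in the exposed row: 2531 − 1846 = 685.
So a = 1846, b = 685, c = 1512, d = 2279.
OR = (a·d)/(b·c) = (1846 × 2279) / (685 × 1512) = 4207034 / 1035720 = 4.06194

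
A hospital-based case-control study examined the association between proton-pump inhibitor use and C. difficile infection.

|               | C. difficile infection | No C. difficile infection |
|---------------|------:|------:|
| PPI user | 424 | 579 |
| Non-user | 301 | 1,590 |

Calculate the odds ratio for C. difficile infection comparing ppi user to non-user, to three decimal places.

Cells: a = 424, b = 579, c = 301, d = 1590.
OR = (a·d)/(b·c) = (424 × 1590) / (579 × 301) = 674160 / 174279 = 3.86828
The odds of C. difficile infection are about 3.87 times as high in the ppi user group.

3.868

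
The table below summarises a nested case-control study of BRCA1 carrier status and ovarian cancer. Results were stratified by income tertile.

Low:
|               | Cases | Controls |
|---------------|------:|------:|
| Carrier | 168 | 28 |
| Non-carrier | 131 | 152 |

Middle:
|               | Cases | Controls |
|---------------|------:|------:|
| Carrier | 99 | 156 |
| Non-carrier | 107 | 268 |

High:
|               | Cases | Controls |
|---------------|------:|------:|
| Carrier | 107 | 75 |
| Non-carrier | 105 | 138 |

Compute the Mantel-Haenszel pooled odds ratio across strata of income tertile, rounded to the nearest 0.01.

OR_MH = Σ(aᵢdᵢ/nᵢ) / Σ(bᵢcᵢ/nᵢ), where nᵢ is the stratum total.
Stratum 1 (Low): n = 479; a·d/n = 168·152/479 = 53.3111; b·c/n = 28·131/479 = 7.6576
Stratum 2 (Middle): n = 630; a·d/n = 99·268/630 = 42.1143; b·c/n = 156·107/630 = 26.4952
Stratum 3 (High): n = 425; a·d/n = 107·138/425 = 34.7435; b·c/n = 75·105/425 = 18.5294
OR_MH = (53.3111 + 42.1143 + 34.7435) / (7.6576 + 26.4952 + 18.5294) = 130.1689 / 52.6823 = 2.47083

2.47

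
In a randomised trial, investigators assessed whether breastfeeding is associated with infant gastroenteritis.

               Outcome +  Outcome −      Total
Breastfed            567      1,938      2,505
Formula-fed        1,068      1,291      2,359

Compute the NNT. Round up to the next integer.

5

Risk in treated group = 567/2505 = 0.22635; risk in control = 1068/2359 = 0.45273.
Absolute risk reduction = 0.45273 − 0.22635 = 0.22639
NNT = 1 / ARR = 1 / 0.22639 = 4.417 → round up → 5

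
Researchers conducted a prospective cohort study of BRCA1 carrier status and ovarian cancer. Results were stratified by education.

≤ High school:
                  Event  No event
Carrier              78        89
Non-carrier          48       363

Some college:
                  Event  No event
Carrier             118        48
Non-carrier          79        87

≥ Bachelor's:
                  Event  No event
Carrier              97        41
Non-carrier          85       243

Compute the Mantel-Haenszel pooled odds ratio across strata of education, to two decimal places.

OR_MH = Σ(aᵢdᵢ/nᵢ) / Σ(bᵢcᵢ/nᵢ), where nᵢ is the stratum total.
Stratum 1 (≤ High school): n = 578; a·d/n = 78·363/578 = 48.9862; b·c/n = 89·48/578 = 7.3910
Stratum 2 (Some college): n = 332; a·d/n = 118·87/332 = 30.9217; b·c/n = 48·79/332 = 11.4217
Stratum 3 (≥ Bachelor's): n = 466; a·d/n = 97·243/466 = 50.5815; b·c/n = 41·85/466 = 7.4785
OR_MH = (48.9862 + 30.9217 + 50.5815) / (7.3910 + 11.4217 + 7.4785) = 130.4894 / 26.2912 = 4.96323

4.96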